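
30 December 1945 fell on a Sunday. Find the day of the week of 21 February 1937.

Count forward from the earlier date (February 21, 1937) to the later (December 30, 1945):
Day-of-year of February 21, 1937: 52.
Day-of-year of December 30, 1945: 364.
1937 has 365 days, so 365 − 52 = 313 days remain in 1937.
Full years 1938–1944: 5 common + 2 leap = 5×365 + 2×366 = 2557 days.
Total: 313 + 2557 + 364 = 3234 days.
3234 is a multiple of 7, so 21 February 1937 falls on the same weekday: Sunday.

Sunday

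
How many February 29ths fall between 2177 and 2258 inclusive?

19

Years divisible by 4: 2180, 2184, …, 2256 — 20 in all.
Of these, 2200 is divisible by 100 but not 400, so not leap.
Leap years: 20 − 1 = 19.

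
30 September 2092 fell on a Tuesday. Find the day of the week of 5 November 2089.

Saturday

Count forward from the earlier date (November 5, 2089) to the later (September 30, 2092):
Day-of-year of November 5, 2089: 309.
Day-of-year of September 30, 2092: 274.
2089 has 365 days, so 365 − 309 = 56 days remain in 2089.
Full years: 2090: 365; 2091: 365. Sum = 730.
Total: 56 + 730 + 274 = 1060 days.
1060 mod 7 = 3, so 3 days before Tuesday is Saturday.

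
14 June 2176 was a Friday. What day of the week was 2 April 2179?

Friday

June 14, 2176 → June 14, 2177: 365 days.
June 14, 2177 → June 14, 2178: 365 days.
June 2178: 30 − 14 = 16 days remain.
Then 9 full months totalling 274 days.
April 1–2, 2179: 2 days.
Residual: 292 days.
Total: 1022 days.
1022 is a multiple of 7, so 2 April 2179 falls on the same weekday: Friday.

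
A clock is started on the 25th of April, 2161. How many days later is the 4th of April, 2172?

From April 25, 2161 to April 25, 2171: 10 years, of which 2 contain a Feb 29 — 8×365 + 2×366 = 3652 days.
April 2171: 30 − 25 = 5 days remain.
Then 11 full months totalling 336 days.
April 1–4, 2172: 4 days.
Residual: 345 days.
Total: 3997 days.

3997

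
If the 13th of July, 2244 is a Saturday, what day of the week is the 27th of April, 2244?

Saturday

Count forward from the earlier date (April 27, 2244) to the later (July 13, 2244):
April 2244: 30 − 27 = 3 days remain.
Then May (31), June (30): 31 + 30 = 61 days.
July 1–13, 2244: 13 days.
Total: 3 + 61 + 13 = 77 days.
77 is a multiple of 7, so the 27th of April, 2244 falls on the same weekday: Saturday.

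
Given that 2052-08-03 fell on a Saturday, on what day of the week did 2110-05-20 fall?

From August 3, 2052 to August 3, 2109: 57 years, of which 13 contain a Feb 29 — 44×365 + 13×366 = 20818 days.
(2100 is not a leap year (divisible by 100 but not 400).)
August 2109: 31 − 3 = 28 days remain.
Then September (30), October (31), November (30), December (31), January (31), February 2110 (28), March (31), April (30): 30 + 31 + 30 + 31 + 31 + 28 + 31 + 30 = 242 days.
May 1–20, 2110: 20 days.
Residual: 290 days.
Total: 21108 days.
21108 mod 7 = 3, so 3 days after Saturday is Tuesday.

Tuesday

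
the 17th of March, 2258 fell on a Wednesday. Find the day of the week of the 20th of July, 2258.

March 2258: 31 − 17 = 14 days remain.
Then April (30), May (31), June (30): 30 + 31 + 30 = 91 days.
July 1–20, 2258: 20 days.
Total: 14 + 91 + 20 = 125 days.
125 mod 7 = 6, so 6 days after Wednesday is Tuesday.

Tuesday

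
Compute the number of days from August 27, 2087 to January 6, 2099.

Day-of-year of August 27, 2087: 239.
Day-of-year of January 6, 2099: 6.
2087 has 365 days, so 365 − 239 = 126 days remain in 2087.
Full years 2088–2098: 8 common + 3 leap = 8×365 + 3×366 = 4018 days.
Total: 126 + 4018 + 6 = 4150 days.

4150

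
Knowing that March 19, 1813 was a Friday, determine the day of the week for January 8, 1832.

Sunday

Day-of-year of March 19, 1813: 78.
Day-of-year of January 8, 1832: 8.
1813 has 365 days, so 365 − 78 = 287 days remain in 1813.
Full years 1814–1831: 14 common + 4 leap = 14×365 + 4×366 = 6574 days.
Total: 287 + 6574 + 8 = 6869 days.
6869 mod 7 = 2, so 2 days after Friday is Sunday.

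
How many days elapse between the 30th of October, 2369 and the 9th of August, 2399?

From October 30, 2369 to October 30, 2398: 29 years, of which 7 contain a Feb 29 — 22×365 + 7×366 = 10592 days.
October 2398: 31 − 30 = 1 day remains.
Then 9 full months totalling 273 days.
August 1–9, 2399: 9 days.
Residual: 283 days.
Total: 10875 days.

10875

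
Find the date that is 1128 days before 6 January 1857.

5 December 1853

Count 1128 days before January 6, 1857:
December 5, 1853 → December 5, 1854: 365 days.
December 5, 1854 → December 5, 1855: 365 days.
December 5, 1855 → December 5, 1856: 366 days (1856 is a leap year).
December 1856: 31 − 5 = 26 days remain.
January 1–6, 1857: 6 days.
Residual: 32 days.
Total: 1128 days.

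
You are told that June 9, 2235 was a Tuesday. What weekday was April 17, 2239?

June 9, 2235 → June 9, 2236: 366 days (2236 is a leap year).
June 9, 2236 → June 9, 2237: 365 days.
June 9, 2237 → June 9, 2238: 365 days.
June 2238: 30 − 9 = 21 days remain.
Then 9 full months totalling 274 days.
April 1–17, 2239: 17 days.
Residual: 312 days.
Total: 1408 days.
1408 mod 7 = 1, so 1 day after Tuesday is Wednesday.

Wednesday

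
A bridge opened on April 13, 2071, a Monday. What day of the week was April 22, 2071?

Wednesday

Within April 2071: 22 − 13 = 9 days.
9 mod 7 = 2, so 2 days after Monday is Wednesday.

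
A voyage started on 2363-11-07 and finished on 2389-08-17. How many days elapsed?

From November 7, 2363 to November 7, 2388: 25 years, of which 7 contain a Feb 29 — 18×365 + 7×366 = 9132 days.
November 2388: 30 − 7 = 23 days remain.
Then December (31), January (31), February 2389 (28), March (31), April (30), May (31), June (30), July (31): 31 + 31 + 28 + 31 + 30 + 31 + 30 + 31 = 243 days.
August 1–17, 2389: 17 days.
Residual: 283 days.
Total: 9415 days.

9415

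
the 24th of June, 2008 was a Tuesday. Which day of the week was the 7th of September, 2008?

June 2008: 30 − 24 = 6 days remain.
Then July (31), August (31): 31 + 31 = 62 days.
September 1–7, 2008: 7 days.
Total: 6 + 62 + 7 = 75 days.
75 mod 7 = 5, so 5 days after Tuesday is Sunday.

Sunday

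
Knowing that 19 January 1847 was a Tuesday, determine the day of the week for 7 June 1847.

January 1847: 31 − 19 = 12 days remain.
Then February 1847 (28), March (31), April (30), May (31): 28 + 31 + 30 + 31 = 120 days.
June 1–7, 1847: 7 days.
Total: 12 + 120 + 7 = 139 days.
139 mod 7 = 6, so 6 days after Tuesday is Monday.

Monday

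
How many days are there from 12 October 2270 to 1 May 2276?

Day-of-year of October 12, 2270: 285.
Day-of-year of May 1, 2276: 122.
2270 has 365 days, so 365 − 285 = 80 days remain in 2270.
Full years: 2271: 365; 2272: 366; 2273: 365; 2274: 365; 2275: 365. Sum = 1826.
Total: 80 + 1826 + 122 = 2028 days.

2028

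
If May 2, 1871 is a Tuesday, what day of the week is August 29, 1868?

Count forward from the earlier date (August 29, 1868) to the later (May 2, 1871):
Day-of-year of August 29, 1868: 242.
Day-of-year of May 2, 1871: 122.
1868 has 366 days, so 366 − 242 = 124 days remain in 1868.
Full years: 1869: 365; 1870: 365. Sum = 730.
Total: 124 + 730 + 122 = 976 days.
976 mod 7 = 3, so 3 days before Tuesday is Saturday.

Saturday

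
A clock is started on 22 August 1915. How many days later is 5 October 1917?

August 1915: 31 − 22 = 9 days remain.
Then 25 full months totalling 761 days.
October 1–5, 1917: 5 days.
Total: 9 + 761 + 5 = 775 days.

775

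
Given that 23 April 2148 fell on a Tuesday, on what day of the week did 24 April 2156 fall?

Day-of-year of April 23, 2148: 114.
Day-of-year of April 24, 2156: 115.
2148 has 366 days, so 366 − 114 = 252 days remain in 2148.
Full years 2149–2155: 6 common + 1 leap = 6×365 + 1×366 = 2556 days.
Total: 252 + 2556 + 115 = 2923 days.
2923 mod 7 = 4, so 4 days after Tuesday is Saturday.

Saturday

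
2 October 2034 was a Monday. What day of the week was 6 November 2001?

Count forward from the earlier date (November 6, 2001) to the later (October 2, 2034):
From November 6, 2001 to November 6, 2033: 32 years, of which 8 contain a Feb 29 — 24×365 + 8×366 = 11688 days.
November 2033: 30 − 6 = 24 days remain.
Then 10 full months totalling 304 days.
October 1–2, 2034: 2 days.
Residual: 330 days.
Total: 12018 days.
12018 mod 7 = 6, so 6 days before Monday is Tuesday.

Tuesday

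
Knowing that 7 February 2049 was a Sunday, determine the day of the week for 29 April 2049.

February 2049: 28 − 7 = 21 days remain (2049 is not a leap year, so February has 28 days).
Then March (31): 31 days.
April 1–29, 2049: 29 days.
Total: 21 + 31 + 29 = 81 days.
81 mod 7 = 4, so 4 days after Sunday is Thursday.

Thursday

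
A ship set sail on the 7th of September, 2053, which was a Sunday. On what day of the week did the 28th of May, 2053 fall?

Count forward from the earlier date (May 28, 2053) to the later (September 7, 2053):
May 2053: 31 − 28 = 3 days remain.
Then June (30), July (31), August (31): 30 + 31 + 31 = 92 days.
September 1–7, 2053: 7 days.
Total: 3 + 92 + 7 = 102 days.
102 mod 7 = 4, so 4 days before Sunday is Wednesday.

Wednesday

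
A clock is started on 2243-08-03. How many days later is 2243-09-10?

August 2243: 31 − 3 = 28 days remain.
September 1–10, 2243: 10 days.
Total: 28 + 10 = 38 days.

38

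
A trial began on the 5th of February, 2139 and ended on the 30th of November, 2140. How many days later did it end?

February 5, 2139 → February 5, 2140: 365 days.
February 2140: 29 − 5 = 24 days remain (2140 is a leap year, so February has 29 days).
Then March (31), April (30), May (31), June (30), July (31), August (31), September (30), October (31): 31 + 30 + 31 + 30 + 31 + 31 + 30 + 31 = 245 days.
November 1–30, 2140: 30 days.
Residual: 299 days.
Total: 664 days.

664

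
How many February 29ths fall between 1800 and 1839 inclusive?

9

Years divisible by 4 in [1800, 1839]: 1800, 1804, 1808, 1812, 1816, 1820, 1824, 1828, 1832, 1836.
Of these, 1800 is divisible by 100 but not 400, so not leap.
Leap years: 10 − 1 = 9.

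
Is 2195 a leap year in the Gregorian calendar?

No

2195 is not a leap year.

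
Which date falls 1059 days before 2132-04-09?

2129-05-16

Count 1059 days before April 9, 2132:
Day-of-year of May 16, 2129: 136.
Day-of-year of April 9, 2132: 100.
2129 has 365 days, so 365 − 136 = 229 days remain in 2129.
Full years: 2130: 365; 2131: 365. Sum = 730.
Total: 229 + 730 + 100 = 1059 days.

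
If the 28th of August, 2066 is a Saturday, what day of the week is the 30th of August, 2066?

Within August 2066: 30 − 28 = 2 days.
2 mod 7 = 2, so 2 days after Saturday is Monday.

Monday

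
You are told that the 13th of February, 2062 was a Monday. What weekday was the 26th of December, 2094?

From February 13, 2062 to February 13, 2094: 32 years, of which 8 contain a Feb 29 — 24×365 + 8×366 = 11688 days.
February 2094: 28 − 13 = 15 days remain (2094 is not a leap year, so February has 28 days).
Then 9 full months totalling 275 days.
December 1–26, 2094: 26 days.
Residual: 316 days.
Total: 12004 days.
12004 mod 7 = 6, so 6 days after Monday is Sunday.

Sunday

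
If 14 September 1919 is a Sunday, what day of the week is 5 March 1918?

Tuesday

Count forward from the earlier date (March 5, 1918) to the later (September 14, 1919):
March 1918: 31 − 5 = 26 days remain.
Then 17 full months totalling 518 days.
September 1–14, 1919: 14 days.
Total: 26 + 518 + 14 = 558 days.
558 mod 7 = 5, so 5 days before Sunday is Tuesday.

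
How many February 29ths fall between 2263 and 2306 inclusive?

10

Years divisible by 4 in [2263, 2306]: 2264, 2268, 2272, 2276, 2280, 2284, 2288, 2292, 2296, 2300, 2304.
Of these, 2300 is divisible by 100 but not 400, so not leap.
Leap years: 11 − 1 = 10.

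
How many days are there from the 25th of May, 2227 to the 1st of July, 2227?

37

May 2227: 31 − 25 = 6 days remain.
Then June (30): 30 days.
July 1, 2227: 1 day.
Total: 6 + 30 + 1 = 37 days.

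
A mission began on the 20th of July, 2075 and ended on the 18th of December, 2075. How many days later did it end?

151

July 2075: 31 − 20 = 11 days remain.
Then August (31), September (30), October (31), November (30): 31 + 30 + 31 + 30 = 122 days.
December 1–18, 2075: 18 days.
Total: 11 + 122 + 18 = 151 days.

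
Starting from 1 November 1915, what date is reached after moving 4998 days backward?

24 February 1902

Count 4998 days before November 1, 1915:
From February 24, 1902 to February 24, 1915: 13 years, of which 3 contain a Feb 29 — 10×365 + 3×366 = 4748 days.
February 1915: 28 − 24 = 4 days remain (1915 is not a leap year, so February has 28 days).
Then March (31), April (30), May (31), June (30), July (31), August (31), September (30), October (31): 31 + 30 + 31 + 30 + 31 + 31 + 30 + 31 = 245 days.
November 1, 1915: 1 day.
Residual: 250 days.
Total: 4998 days.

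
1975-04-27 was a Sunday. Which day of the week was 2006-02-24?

Day-of-year of April 27, 1975: 117.
Day-of-year of February 24, 2006: 55.
1975 has 365 days, so 365 − 117 = 248 days remain in 1975.
Full years 1976–2005: 22 common + 8 leap = 22×365 + 8×366 = 10958 days.
Total: 248 + 10958 + 55 = 11261 days.
11261 mod 7 = 5, so 5 days after Sunday is Friday.

Friday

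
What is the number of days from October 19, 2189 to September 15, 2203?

Day-of-year of October 19, 2189: 292.
Day-of-year of September 15, 2203: 258.
2189 has 365 days, so 365 − 292 = 73 days remain in 2189.
Full years 2190–2202: 11 common + 2 leap = 11×365 + 2×366 = 4747 days.
Total: 73 + 4747 + 258 = 5078 days.

5078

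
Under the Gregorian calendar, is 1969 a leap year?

No

1969 is not a leap year.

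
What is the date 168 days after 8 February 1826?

26 July 1826

Count 168 days after February 8, 1826:
February 1826: 28 − 8 = 20 days remain (1826 is not a leap year, so February has 28 days).
Then March (31), April (30), May (31), June (30): 31 + 30 + 31 + 30 = 122 days.
July 1–26, 1826: 26 days.
Total: 20 + 122 + 26 = 168 days.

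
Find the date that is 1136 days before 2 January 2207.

23 November 2203

Count 1136 days before January 2, 2207:
November 23, 2203 → November 23, 2204: 366 days (2204 is a leap year).
November 23, 2204 → November 23, 2205: 365 days.
November 23, 2205 → November 23, 2206: 365 days.
November 2206: 30 − 23 = 7 days remain.
Then December (31): 31 days.
January 1–2, 2207: 2 days.
Residual: 40 days.
Total: 1136 days.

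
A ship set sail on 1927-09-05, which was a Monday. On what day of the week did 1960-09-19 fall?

From September 5, 1927 to September 5, 1960: 33 years, of which 9 contain a Feb 29 — 24×365 + 9×366 = 12054 days.
Within September 1960: 19 − 5 = 14 days.
Total: 12068 days.
12068 is a multiple of 7, so 1960-09-19 falls on the same weekday: Monday.

Monday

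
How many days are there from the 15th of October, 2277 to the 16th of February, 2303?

Day-of-year of October 15, 2277: 288.
Day-of-year of February 16, 2303: 47.
2277 has 365 days, so 365 − 288 = 77 days remain in 2277.
Full years 2278–2302: 20 common + 5 leap = 20×365 + 5×366 = 9130 days.
Total: 77 + 9130 + 47 = 9254 days.

9254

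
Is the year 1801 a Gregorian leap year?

1801 is not a leap year.

No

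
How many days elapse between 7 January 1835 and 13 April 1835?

96

January 1835: 31 − 7 = 24 days remain.
Then February 1835 (28), March (31): 28 + 31 = 59 days.
April 1–13, 1835: 13 days.
Total: 24 + 59 + 13 = 96 days.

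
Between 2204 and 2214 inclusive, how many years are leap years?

3

Years divisible by 4 in [2204, 2214]: 2204, 2208, 2212.
No century exceptions apply. Count: 3.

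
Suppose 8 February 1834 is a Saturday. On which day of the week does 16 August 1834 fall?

Saturday

February 1834: 28 − 8 = 20 days remain (1834 is not a leap year, so February has 28 days).
Then March (31), April (30), May (31), June (30), July (31): 31 + 30 + 31 + 30 + 31 = 153 days.
August 1–16, 1834: 16 days.
Total: 20 + 153 + 16 = 189 days.
189 is a multiple of 7, so 16 August 1834 falls on the same weekday: Saturday.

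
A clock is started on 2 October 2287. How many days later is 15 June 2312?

From October 2, 2287 to October 2, 2311: 24 years, of which 5 contain a Feb 29 — 19×365 + 5×366 = 8765 days.
(2300 is not a leap year (divisible by 100 but not 400).)
October 2311: 31 − 2 = 29 days remain.
Then November (30), December (31), January (31), February 2312 (29), March (31), April (30), May (31): 30 + 31 + 31 + 29 + 31 + 30 + 31 = 213 days.
June 1–15, 2312: 15 days.
Residual: 257 days.
Total: 9022 days.

9022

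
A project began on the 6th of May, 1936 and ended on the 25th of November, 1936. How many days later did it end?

203

May 1936: 31 − 6 = 25 days remain.
Then June (30), July (31), August (31), September (30), October (31): 30 + 31 + 31 + 30 + 31 = 153 days.
November 1–25, 1936: 25 days.
Total: 25 + 153 + 25 = 203 days.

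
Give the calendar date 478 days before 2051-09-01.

2050-05-11

Count 478 days before September 1, 2051:
Day-of-year of May 11, 2050: 131.
Day-of-year of September 1, 2051: 244.
2050 has 365 days, so 365 − 131 = 234 days remain in 2050.
Total: 234 + 244 = 478 days.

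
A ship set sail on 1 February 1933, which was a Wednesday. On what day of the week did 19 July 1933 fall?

February 1933: 28 − 1 = 27 days remain (1933 is not a leap year, so February has 28 days).
Then March (31), April (30), May (31), June (30): 31 + 30 + 31 + 30 = 122 days.
July 1–19, 1933: 19 days.
Total: 27 + 122 + 19 = 168 days.
168 is a multiple of 7, so 19 July 1933 falls on the same weekday: Wednesday.

Wednesday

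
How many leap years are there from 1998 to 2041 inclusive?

Years divisible by 4 in [1998, 2041]: 2000, 2004, 2008, 2012, 2016, 2020, 2024, 2028, 2032, 2036, 2040.
2000 is divisible by 400, so still leap.
No century exceptions apply. Count: 11.

11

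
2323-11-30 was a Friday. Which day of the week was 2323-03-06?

Tuesday

Count forward from the earlier date (March 6, 2323) to the later (November 30, 2323):
March 2323: 31 − 6 = 25 days remain.
Then April (30), May (31), June (30), July (31), August (31), September (30), October (31): 30 + 31 + 30 + 31 + 31 + 30 + 31 = 214 days.
November 1–30, 2323: 30 days.
Total: 25 + 214 + 30 = 269 days.
269 mod 7 = 3, so 3 days before Friday is Tuesday.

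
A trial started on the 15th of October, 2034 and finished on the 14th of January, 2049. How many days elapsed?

From October 15, 2034 to October 15, 2048: 14 years, of which 4 contain a Feb 29 — 10×365 + 4×366 = 5114 days.
October 2048: 31 − 15 = 16 days remain.
Then November (30), December (31): 30 + 31 = 61 days.
January 1–14, 2049: 14 days.
Residual: 91 days.
Total: 5205 days.

5205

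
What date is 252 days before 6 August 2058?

27 November 2057

Count 252 days before August 6, 2058:
November 2057: 30 − 27 = 3 days remain.
Then December (31), January (31), February 2058 (28), March (31), April (30), May (31), June (30), July (31): 31 + 31 + 28 + 31 + 30 + 31 + 30 + 31 = 243 days.
August 1–6, 2058: 6 days.
Residual: 252 days.
Total: 252 days.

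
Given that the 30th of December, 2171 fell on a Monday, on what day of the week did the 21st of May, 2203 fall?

Saturday

From December 30, 2171 to December 30, 2202: 31 years, of which 7 contain a Feb 29 — 24×365 + 7×366 = 11322 days.
(2200 is not a leap year (divisible by 100 but not 400).)
December 2202: 31 − 30 = 1 day remains.
Then January (31), February 2203 (28), March (31), April (30): 31 + 28 + 31 + 30 = 120 days.
May 1–21, 2203: 21 days.
Residual: 142 days.
Total: 11464 days.
11464 mod 7 = 5, so 5 days after Monday is Saturday.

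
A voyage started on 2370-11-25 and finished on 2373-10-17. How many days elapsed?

1057

Day-of-year of November 25, 2370: 329.
Day-of-year of October 17, 2373: 290.
2370 has 365 days, so 365 − 329 = 36 days remain in 2370.
Full years: 2371: 365; 2372: 366. Sum = 731.
Total: 36 + 731 + 290 = 1057 days.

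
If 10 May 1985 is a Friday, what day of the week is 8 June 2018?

From May 10, 1985 to May 10, 2018: 33 years, of which 8 contain a Feb 29 — 25×365 + 8×366 = 12053 days.
(2000 is a leap year (divisible by 400).)
May 2018: 31 − 10 = 21 days remain.
June 1–8, 2018: 8 days.
Residual: 29 days.
Total: 12082 days.
12082 is a multiple of 7, so 8 June 2018 falls on the same weekday: Friday.

Friday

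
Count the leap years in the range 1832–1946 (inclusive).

28

Years divisible by 4: 1832, 1836, …, 1944 — 29 in all.
Of these, 1900 is divisible by 100 but not 400, so not leap.
Leap years: 29 − 1 = 28.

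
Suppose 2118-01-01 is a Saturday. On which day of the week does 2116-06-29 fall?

Count forward from the earlier date (June 29, 2116) to the later (January 1, 2118):
June 2116: 30 − 29 = 1 day remains.
Then 18 full months totalling 549 days.
January 1, 2118: 1 day.
Total: 1 + 549 + 1 = 551 days.
551 mod 7 = 5, so 5 days before Saturday is Monday.

Monday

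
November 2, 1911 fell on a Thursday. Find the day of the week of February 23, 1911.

Count forward from the earlier date (February 23, 1911) to the later (November 2, 1911):
February 1911: 28 − 23 = 5 days remain (1911 is not a leap year, so February has 28 days).
Then March (31), April (30), May (31), June (30), July (31), August (31), September (30), October (31): 31 + 30 + 31 + 30 + 31 + 31 + 30 + 31 = 245 days.
November 1–2, 1911: 2 days.
Total: 5 + 245 + 2 = 252 days.
252 is a multiple of 7, so February 23, 1911 falls on the same weekday: Thursday.

Thursday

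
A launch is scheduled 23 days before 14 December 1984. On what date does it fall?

21 November 1984

Count 23 days before December 14, 1984:
November 1984: 30 − 21 = 9 days remain.
December 1–14, 1984: 14 days.
Total: 9 + 14 = 23 days.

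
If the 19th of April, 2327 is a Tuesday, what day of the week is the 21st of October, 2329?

Day-of-year of April 19, 2327: 109.
Day-of-year of October 21, 2329: 294.
2327 has 365 days, so 365 − 109 = 256 days remain in 2327.
Full years: 2328: 366. Sum = 366.
Total: 256 + 366 + 294 = 916 days.
916 mod 7 = 6, so 6 days after Tuesday is Monday.

Monday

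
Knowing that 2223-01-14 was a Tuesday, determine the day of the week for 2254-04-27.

Day-of-year of January 14, 2223: 14.
Day-of-year of April 27, 2254: 117.
2223 has 365 days, so 365 − 14 = 351 days remain in 2223.
Full years 2224–2253: 22 common + 8 leap = 22×365 + 8×366 = 10958 days.
Total: 351 + 10958 + 117 = 11426 days.
11426 mod 7 = 2, so 2 days after Tuesday is Thursday.

Thursday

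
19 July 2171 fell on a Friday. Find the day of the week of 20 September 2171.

Friday

July 2171: 31 − 19 = 12 days remain.
Then August (31): 31 days.
September 1–20, 2171: 20 days.
Total: 12 + 31 + 20 = 63 days.
63 is a multiple of 7, so 20 September 2171 falls on the same weekday: Friday.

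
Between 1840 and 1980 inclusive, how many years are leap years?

35

Years divisible by 4: 1840, 1844, …, 1980 — 36 in all.
Of these, 1900 is divisible by 100 but not 400, so not leap.
Leap years: 36 − 1 = 35.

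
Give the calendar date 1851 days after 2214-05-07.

2219-06-01

Count 1851 days after May 7, 2214:
May 7, 2214 → May 7, 2215: 365 days.
May 7, 2215 → May 7, 2216: 366 days (2216 is a leap year).
May 7, 2216 → May 7, 2217: 365 days.
May 7, 2217 → May 7, 2218: 365 days.
May 7, 2218 → May 7, 2219: 365 days.
May 2219: 31 − 7 = 24 days remain.
June 1, 2219: 1 day.
Residual: 25 days.
Total: 1851 days.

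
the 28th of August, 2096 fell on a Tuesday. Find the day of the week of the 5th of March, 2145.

Friday

From August 28, 2096 to August 28, 2144: 48 years, of which 11 contain a Feb 29 — 37×365 + 11×366 = 17531 days.
(2100 is not a leap year (divisible by 100 but not 400).)
August 2144: 31 − 28 = 3 days remain.
Then September (30), October (31), November (30), December (31), January (31), February 2145 (28): 30 + 31 + 30 + 31 + 31 + 28 = 181 days.
March 1–5, 2145: 5 days.
Residual: 189 days.
Total: 17720 days.
17720 mod 7 = 3, so 3 days after Tuesday is Friday.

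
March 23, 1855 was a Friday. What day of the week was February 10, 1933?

Friday

Day-of-year of March 23, 1855: 82.
Day-of-year of February 10, 1933: 41.
1855 has 365 days, so 365 − 82 = 283 days remain in 1855.
Full years 1856–1932: 58 common + 19 leap = 58×365 + 19×366 = 28124 days.
Total: 283 + 28124 + 41 = 28448 days.
28448 is a multiple of 7, so February 10, 1933 falls on the same weekday: Friday.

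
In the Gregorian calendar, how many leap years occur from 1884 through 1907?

5

Years divisible by 4 in [1884, 1907]: 1884, 1888, 1892, 1896, 1900, 1904.
Of these, 1900 is divisible by 100 but not 400, so not leap.
Leap years: 6 − 1 = 5.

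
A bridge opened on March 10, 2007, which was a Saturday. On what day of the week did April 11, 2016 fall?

From March 10, 2007 to March 10, 2016: 9 years, of which 3 contain a Feb 29 — 6×365 + 3×366 = 3288 days.
March 2016: 31 − 10 = 21 days remain.
April 1–11, 2016: 11 days.
Residual: 32 days.
Total: 3320 days.
3320 mod 7 = 2, so 2 days after Saturday is Monday.

Monday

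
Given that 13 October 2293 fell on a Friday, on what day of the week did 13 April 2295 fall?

October 13, 2293 → October 13, 2294: 365 days.
October 2294: 31 − 13 = 18 days remain.
Then November (30), December (31), January (31), February 2295 (28), March (31): 30 + 31 + 31 + 28 + 31 = 151 days.
April 1–13, 2295: 13 days.
Residual: 182 days.
Total: 547 days.
547 mod 7 = 1, so 1 day after Friday is Saturday.

Saturday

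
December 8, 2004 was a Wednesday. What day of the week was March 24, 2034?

From December 8, 2004 to December 8, 2033: 29 years, of which 7 contain a Feb 29 — 22×365 + 7×366 = 10592 days.
December 2033: 31 − 8 = 23 days remain.
Then January (31), February 2034 (28): 31 + 28 = 59 days.
March 1–24, 2034: 24 days.
Residual: 106 days.
Total: 10698 days.
10698 mod 7 = 2, so 2 days after Wednesday is Friday.

Friday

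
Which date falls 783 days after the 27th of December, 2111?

the 17th of February, 2114

Count 783 days after December 27, 2111:
December 27, 2111 → December 27, 2112: 366 days (2112 is a leap year).
December 27, 2112 → December 27, 2113: 365 days.
December 2113: 31 − 27 = 4 days remain.
Then January (31): 31 days.
February 1–17, 2114: 17 days (2114 is not a leap year).
Residual: 52 days.
Total: 783 days.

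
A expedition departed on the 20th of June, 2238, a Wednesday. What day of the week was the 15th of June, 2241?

Tuesday

Day-of-year of June 20, 2238: 171.
Day-of-year of June 15, 2241: 166.
2238 has 365 days, so 365 − 171 = 194 days remain in 2238.
Full years: 2239: 365; 2240: 366. Sum = 731.
Total: 194 + 731 + 166 = 1091 days.
1091 mod 7 = 6, so 6 days after Wednesday is Tuesday.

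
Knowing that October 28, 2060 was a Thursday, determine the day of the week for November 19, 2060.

October 2060: 31 − 28 = 3 days remain.
November 1–19, 2060: 19 days.
Total: 3 + 19 = 22 days.
22 mod 7 = 1, so 1 day after Thursday is Friday.

Friday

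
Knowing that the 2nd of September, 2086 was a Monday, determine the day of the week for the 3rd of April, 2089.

Sunday

Day-of-year of September 2, 2086: 245.
Day-of-year of April 3, 2089: 93.
2086 has 365 days, so 365 − 245 = 120 days remain in 2086.
Full years: 2087: 365; 2088: 366. Sum = 731.
Total: 120 + 731 + 93 = 944 days.
944 mod 7 = 6, so 6 days after Monday is Sunday.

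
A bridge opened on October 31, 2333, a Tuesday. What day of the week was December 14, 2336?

October 31, 2333 → October 31, 2334: 365 days.
October 31, 2334 → October 31, 2335: 365 days.
October 31, 2335 → October 31, 2336: 366 days (2336 is a leap year).
October 2336: 31 − 31 = 0 days remain.
Then November (30): 30 days.
December 1–14, 2336: 14 days.
Residual: 44 days.
Total: 1140 days.
1140 mod 7 = 6, so 6 days after Tuesday is Monday.

Monday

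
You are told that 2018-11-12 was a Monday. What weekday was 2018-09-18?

Count forward from the earlier date (September 18, 2018) to the later (November 12, 2018):
September 2018: 30 − 18 = 12 days remain.
Then October (31): 31 days.
November 1–12, 2018: 12 days.
Total: 12 + 31 + 12 = 55 days.
55 mod 7 = 6, so 6 days before Monday is Tuesday.

Tuesday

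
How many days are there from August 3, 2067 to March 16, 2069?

August 2067: 31 − 3 = 28 days remain.
Then 18 full months totalling 547 days.
March 1–16, 2069: 16 days.
Total: 28 + 547 + 16 = 591 days.

591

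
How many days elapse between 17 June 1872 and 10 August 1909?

13567

From June 17, 1872 to June 17, 1909: 37 years, of which 8 contain a Feb 29 — 29×365 + 8×366 = 13513 days.
(1900 is not a leap year (divisible by 100 but not 400).)
June 1909: 30 − 17 = 13 days remain.
Then July (31): 31 days.
August 1–10, 1909: 10 days.
Residual: 54 days.
Total: 13567 days.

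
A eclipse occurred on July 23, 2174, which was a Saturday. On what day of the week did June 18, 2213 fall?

Friday

Day-of-year of July 23, 2174: 204.
Day-of-year of June 18, 2213: 169.
2174 has 365 days, so 365 − 204 = 161 days remain in 2174.
Full years 2175–2212: 29 common + 9 leap = 29×365 + 9×366 = 13879 days.
Total: 161 + 13879 + 169 = 14209 days.
14209 mod 7 = 6, so 6 days after Saturday is Friday.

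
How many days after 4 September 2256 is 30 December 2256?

117

September 2256: 30 − 4 = 26 days remain.
Then October (31), November (30): 31 + 30 = 61 days.
December 1–30, 2256: 30 days.
Total: 26 + 61 + 30 = 117 days.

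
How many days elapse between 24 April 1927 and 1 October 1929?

891

Day-of-year of April 24, 1927: 114.
Day-of-year of October 1, 1929: 274.
1927 has 365 days, so 365 − 114 = 251 days remain in 1927.
Full years: 1928: 366. Sum = 366.
Total: 251 + 366 + 274 = 891 days.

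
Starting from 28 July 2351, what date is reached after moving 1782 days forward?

13 June 2356

Count 1782 days after July 28, 2351:
Day-of-year of July 28, 2351: 209.
Day-of-year of June 13, 2356: 165.
2351 has 365 days, so 365 − 209 = 156 days remain in 2351.
Full years: 2352: 366; 2353: 365; 2354: 365; 2355: 365. Sum = 1461.
Total: 156 + 1461 + 165 = 1782 days.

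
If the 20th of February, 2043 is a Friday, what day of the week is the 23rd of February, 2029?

Friday

Count forward from the earlier date (February 23, 2029) to the later (February 20, 2043):
From February 23, 2029 to February 23, 2042: 13 years, of which 3 contain a Feb 29 — 10×365 + 3×366 = 4748 days.
February 2042: 28 − 23 = 5 days remain (2042 is not a leap year, so February has 28 days).
Then 11 full months totalling 337 days.
February 1–20, 2043: 20 days (2043 is not a leap year).
Residual: 362 days.
Total: 5110 days.
5110 is a multiple of 7, so the 23rd of February, 2029 falls on the same weekday: Friday.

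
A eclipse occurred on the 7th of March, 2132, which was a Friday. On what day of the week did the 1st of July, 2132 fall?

Tuesday

March 2132: 31 − 7 = 24 days remain.
Then April (30), May (31), June (30): 30 + 31 + 30 = 91 days.
July 1, 2132: 1 day.
Total: 24 + 91 + 1 = 116 days.
116 mod 7 = 4, so 4 days after Friday is Tuesday.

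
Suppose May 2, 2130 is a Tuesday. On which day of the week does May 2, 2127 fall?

Count forward from the earlier date (May 2, 2127) to the later (May 2, 2130):
Day-of-year of May 2, 2127: 122.
Day-of-year of May 2, 2130: 122.
2127 has 365 days, so 365 − 122 = 243 days remain in 2127.
Full years: 2128: 366; 2129: 365. Sum = 731.
Total: 243 + 731 + 122 = 1096 days.
1096 mod 7 = 4, so 4 days before Tuesday is Friday.

Friday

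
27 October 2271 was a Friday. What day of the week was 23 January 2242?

Sunday

Count forward from the earlier date (January 23, 2242) to the later (October 27, 2271):
Day-of-year of January 23, 2242: 23.
Day-of-year of October 27, 2271: 300.
2242 has 365 days, so 365 − 23 = 342 days remain in 2242.
Full years 2243–2270: 21 common + 7 leap = 21×365 + 7×366 = 10227 days.
Total: 342 + 10227 + 300 = 10869 days.
10869 mod 7 = 5, so 5 days before Friday is Sunday.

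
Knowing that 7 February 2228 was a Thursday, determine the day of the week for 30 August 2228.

February 2228: 29 − 7 = 22 days remain (2228 is a leap year, so February has 29 days).
Then March (31), April (30), May (31), June (30), July (31): 31 + 30 + 31 + 30 + 31 = 153 days.
August 1–30, 2228: 30 days.
Total: 22 + 153 + 30 = 205 days.
205 mod 7 = 2, so 2 days after Thursday is Saturday.

Saturday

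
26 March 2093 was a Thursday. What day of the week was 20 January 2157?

Thursday

From March 26, 2093 to March 26, 2156: 63 years, of which 15 contain a Feb 29 — 48×365 + 15×366 = 23010 days.
(2100 is not a leap year (divisible by 100 but not 400).)
March 2156: 31 − 26 = 5 days remain.
Then 9 full months totalling 275 days.
January 1–20, 2157: 20 days.
Residual: 300 days.
Total: 23310 days.
23310 is a multiple of 7, so 20 January 2157 falls on the same weekday: Thursday.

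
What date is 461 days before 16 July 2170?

11 April 2169

Count 461 days before July 16, 2170:
Day-of-year of April 11, 2169: 101.
Day-of-year of July 16, 2170: 197.
2169 has 365 days, so 365 − 101 = 264 days remain in 2169.
Total: 264 + 197 = 461 days.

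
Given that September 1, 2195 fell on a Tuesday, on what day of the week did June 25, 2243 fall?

From September 1, 2195 to September 1, 2242: 47 years, of which 11 contain a Feb 29 — 36×365 + 11×366 = 17166 days.
(2200 is not a leap year (divisible by 100 but not 400).)
September 2242: 30 − 1 = 29 days remain.
Then October (31), November (30), December (31), January (31), February 2243 (28), March (31), April (30), May (31): 31 + 30 + 31 + 31 + 28 + 31 + 30 + 31 = 243 days.
June 1–25, 2243: 25 days.
Residual: 297 days.
Total: 17463 days.
17463 mod 7 = 5, so 5 days after Tuesday is Sunday.

Sunday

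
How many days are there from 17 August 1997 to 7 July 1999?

August 1997: 31 − 17 = 14 days remain.
Then 22 full months totalling 668 days.
July 1–7, 1999: 7 days.
Total: 14 + 668 + 7 = 689 days.

689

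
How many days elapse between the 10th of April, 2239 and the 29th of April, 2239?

19

Within April 2239: 29 − 10 = 19 days.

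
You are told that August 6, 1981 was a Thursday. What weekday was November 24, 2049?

Day-of-year of August 6, 1981: 218.
Day-of-year of November 24, 2049: 328.
1981 has 365 days, so 365 − 218 = 147 days remain in 1981.
Full years 1982–2048: 50 common + 17 leap = 50×365 + 17×366 = 24472 days.
Total: 147 + 24472 + 328 = 24947 days.
24947 mod 7 = 6, so 6 days after Thursday is Wednesday.

Wednesday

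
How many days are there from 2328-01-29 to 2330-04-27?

Day-of-year of January 29, 2328: 29.
Day-of-year of April 27, 2330: 117.
2328 has 366 days, so 366 − 29 = 337 days remain in 2328.
Full years: 2329: 365. Sum = 365.
Total: 337 + 365 + 117 = 819 days.

819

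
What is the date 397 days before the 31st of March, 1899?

the 27th of February, 1898

Count 397 days before March 31, 1899:
February 1898: 28 − 27 = 1 day remains (1898 is not a leap year, so February has 28 days).
Then 12 full months totalling 365 days.
March 1–31, 1899: 31 days.
Total: 1 + 365 + 31 = 397 days.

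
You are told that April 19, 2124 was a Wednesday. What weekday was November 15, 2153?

Day-of-year of April 19, 2124: 110.
Day-of-year of November 15, 2153: 319.
2124 has 366 days, so 366 − 110 = 256 days remain in 2124.
Full years 2125–2152: 21 common + 7 leap = 21×365 + 7×366 = 10227 days.
Total: 256 + 10227 + 319 = 10802 days.
10802 mod 7 = 1, so 1 day after Wednesday is Thursday.

Thursday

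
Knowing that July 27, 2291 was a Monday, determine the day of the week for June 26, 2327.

Day-of-year of July 27, 2291: 208.
Day-of-year of June 26, 2327: 177.
2291 has 365 days, so 365 − 208 = 157 days remain in 2291.
Full years 2292–2326: 27 common + 8 leap = 27×365 + 8×366 = 12783 days.
Total: 157 + 12783 + 177 = 13117 days.
13117 mod 7 = 6, so 6 days after Monday is Sunday.

Sunday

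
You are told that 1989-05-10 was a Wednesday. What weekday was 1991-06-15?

May 10, 1989 → May 10, 1990: 365 days.
May 10, 1990 → May 10, 1991: 365 days.
May 1991: 31 − 10 = 21 days remain.
June 1–15, 1991: 15 days.
Residual: 36 days.
Total: 766 days.
766 mod 7 = 3, so 3 days after Wednesday is Saturday.

Saturday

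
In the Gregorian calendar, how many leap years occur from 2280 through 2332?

13

Years divisible by 4: 2280, 2284, …, 2332 — 14 in all.
Of these, 2300 is divisible by 100 but not 400, so not leap.
Leap years: 14 − 1 = 13.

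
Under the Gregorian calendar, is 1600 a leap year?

Yes

1600 is a leap year (divisible by 400).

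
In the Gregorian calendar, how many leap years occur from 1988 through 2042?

Years divisible by 4: 1988, 1992, …, 2040 — 14 in all.
2000 is divisible by 400, so still leap.
No century exceptions apply. Count: 14.

14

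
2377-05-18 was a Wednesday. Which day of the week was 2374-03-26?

Tuesday

Count forward from the earlier date (March 26, 2374) to the later (May 18, 2377):
March 26, 2374 → March 26, 2375: 365 days.
March 26, 2375 → March 26, 2376: 366 days (2376 is a leap year).
March 26, 2376 → March 26, 2377: 365 days.
March 2377: 31 − 26 = 5 days remain.
Then April (30): 30 days.
May 1–18, 2377: 18 days.
Residual: 53 days.
Total: 1149 days.
1149 mod 7 = 1, so 1 day before Wednesday is Tuesday.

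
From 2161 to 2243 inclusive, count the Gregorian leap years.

Years divisible by 4: 2164, 2168, …, 2240 — 20 in all.
Of these, 2200 is divisible by 100 but not 400, so not leap.
Leap years: 20 − 1 = 19.

19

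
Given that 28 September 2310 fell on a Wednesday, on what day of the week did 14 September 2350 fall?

Thursday

Day-of-year of September 28, 2310: 271.
Day-of-year of September 14, 2350: 257.
2310 has 365 days, so 365 − 271 = 94 days remain in 2310.
Full years 2311–2349: 29 common + 10 leap = 29×365 + 10×366 = 14245 days.
Total: 94 + 14245 + 257 = 14596 days.
14596 mod 7 = 1, so 1 day after Wednesday is Thursday.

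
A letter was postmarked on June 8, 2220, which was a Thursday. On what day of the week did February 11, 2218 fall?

Wednesday

Count forward from the earlier date (February 11, 2218) to the later (June 8, 2220):
February 11, 2218 → February 11, 2219: 365 days.
February 11, 2219 → February 11, 2220: 365 days.
February 2220: 29 − 11 = 18 days remain (2220 is a leap year, so February has 29 days).
Then March (31), April (30), May (31): 31 + 30 + 31 = 92 days.
June 1–8, 2220: 8 days.
Residual: 118 days.
Total: 848 days.
848 mod 7 = 1, so 1 day before Thursday is Wednesday.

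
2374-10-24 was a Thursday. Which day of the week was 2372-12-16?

Count forward from the earlier date (December 16, 2372) to the later (October 24, 2374):
December 16, 2372 → December 16, 2373: 365 days.
December 2373: 31 − 16 = 15 days remain.
Then 9 full months totalling 273 days.
October 1–24, 2374: 24 days.
Residual: 312 days.
Total: 677 days.
677 mod 7 = 5, so 5 days before Thursday is Saturday.

Saturday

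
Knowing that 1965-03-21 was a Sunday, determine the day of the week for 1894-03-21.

Count forward from the earlier date (March 21, 1894) to the later (March 21, 1965):
Day-of-year of March 21, 1894: 80.
Day-of-year of March 21, 1965: 80.
1894 has 365 days, so 365 − 80 = 285 days remain in 1894.
Full years 1895–1964: 53 common + 17 leap = 53×365 + 17×366 = 25567 days.
Total: 285 + 25567 + 80 = 25932 days.
25932 mod 7 = 4, so 4 days before Sunday is Wednesday.

Wednesday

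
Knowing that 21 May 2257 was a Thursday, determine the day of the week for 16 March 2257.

Monday

Count forward from the earlier date (March 16, 2257) to the later (May 21, 2257):
March 2257: 31 − 16 = 15 days remain.
Then April (30): 30 days.
May 1–21, 2257: 21 days.
Total: 15 + 30 + 21 = 66 days.
66 mod 7 = 3, so 3 days before Thursday is Monday.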